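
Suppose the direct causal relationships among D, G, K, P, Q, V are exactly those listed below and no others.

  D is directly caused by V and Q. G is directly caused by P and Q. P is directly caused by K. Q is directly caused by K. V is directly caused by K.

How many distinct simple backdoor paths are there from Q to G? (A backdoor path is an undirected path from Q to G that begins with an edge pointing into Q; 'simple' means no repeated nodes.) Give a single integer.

A backdoor path from Q to G is any simple undirected path whose first edge points into Q (i.e. leaves Q via a parent).
Parents of Q: {K}.
Enumerating:
  P1: Q <- K -> P -> G
That exhausts the simple backdoor paths. Count: 1.

1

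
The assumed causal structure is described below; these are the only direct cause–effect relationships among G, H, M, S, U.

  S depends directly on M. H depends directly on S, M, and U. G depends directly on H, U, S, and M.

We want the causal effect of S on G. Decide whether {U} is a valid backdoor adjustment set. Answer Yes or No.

No

Backdoor paths from S to G (paths whose first edge points into S):
  P1: S <- M -> H <- U -> G
  P2: S <- M -> H -> G
  P3: S <- M -> G
Condition 1 (no descendant of S in the set): holds — descendants of S are {G, H}; none are in {U}.
Condition 2 (every backdoor path blocked by {U}):
  P1: blocked at collider H (neither it nor any descendant is in the conditioning set).
  P2: open — no interior node is in the conditioning set.
  P3: open — no interior node is in the conditioning set.
{U} does not satisfy the backdoor criterion.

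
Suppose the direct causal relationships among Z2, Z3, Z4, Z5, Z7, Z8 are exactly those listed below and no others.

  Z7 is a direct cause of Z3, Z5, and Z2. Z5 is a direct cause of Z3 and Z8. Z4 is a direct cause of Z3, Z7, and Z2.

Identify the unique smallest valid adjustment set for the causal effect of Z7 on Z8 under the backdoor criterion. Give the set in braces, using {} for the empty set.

{}

Variables eligible for adjustment (non-descendants of Z7, excluding Z7 and Z8): {Z4}.
Backdoor paths from Z7 to Z8:
  P1: Z7 <- Z4 -> Z3 <- Z5 -> Z8
Each backdoor path contains an unconditioned collider, so every path is already blocked with the empty conditioning set:
  P1: blocked at collider Z3 (neither it nor any descendant is in the conditioning set).
The empty set is therefore the unique smallest valid set.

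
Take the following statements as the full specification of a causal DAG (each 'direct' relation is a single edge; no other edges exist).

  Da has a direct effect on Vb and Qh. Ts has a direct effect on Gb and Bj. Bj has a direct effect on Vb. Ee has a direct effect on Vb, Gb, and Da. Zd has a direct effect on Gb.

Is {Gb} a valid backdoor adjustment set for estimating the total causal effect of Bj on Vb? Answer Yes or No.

Backdoor paths from Bj to Vb (paths whose first edge points into Bj):
  P1: Bj <- Ts -> Gb <- Ee -> Da -> Vb
  P2: Bj <- Ts -> Gb <- Ee -> Vb
Condition 1 (no descendant of Bj in the set): holds — descendants of Bj are {Vb}; none are in {Gb}.
Condition 2 (every backdoor path blocked by {Gb}):
  P1: open — collider(s) Gb are conditioned on (or have a conditioned descendant) and no non-collider on the path is in the set.
  P2: open — collider(s) Gb are conditioned on (or have a conditioned descendant) and no non-collider on the path is in the set.
{Gb} does not satisfy the backdoor criterion.

No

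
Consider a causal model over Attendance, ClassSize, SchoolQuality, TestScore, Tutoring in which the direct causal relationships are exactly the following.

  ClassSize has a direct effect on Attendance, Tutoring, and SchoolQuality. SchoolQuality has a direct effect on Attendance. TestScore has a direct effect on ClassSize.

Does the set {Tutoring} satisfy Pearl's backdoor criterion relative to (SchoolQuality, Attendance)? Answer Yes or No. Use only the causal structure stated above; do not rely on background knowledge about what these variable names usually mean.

Backdoor paths from SchoolQuality to Attendance (paths whose first edge points into SchoolQuality):
  P1: SchoolQuality <- ClassSize -> Attendance
Condition 1 (no descendant of SchoolQuality in the set): holds — descendants of SchoolQuality are {Attendance}; none are in {Tutoring}.
Condition 2 (every backdoor path blocked by {Tutoring}):
  P1: open — no interior node is in the conditioning set.
{Tutoring} does not satisfy the backdoor criterion.

No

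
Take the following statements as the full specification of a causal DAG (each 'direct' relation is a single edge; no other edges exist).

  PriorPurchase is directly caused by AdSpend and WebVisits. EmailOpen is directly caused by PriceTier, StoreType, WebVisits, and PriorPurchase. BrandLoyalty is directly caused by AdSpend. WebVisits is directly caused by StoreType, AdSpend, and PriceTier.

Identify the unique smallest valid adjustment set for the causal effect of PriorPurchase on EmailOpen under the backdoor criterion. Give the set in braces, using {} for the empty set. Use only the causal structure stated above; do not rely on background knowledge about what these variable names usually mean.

{AdSpend, WebVisits}

Variables eligible for adjustment (non-descendants of PriorPurchase, excluding PriorPurchase and EmailOpen): {AdSpend, BrandLoyalty, PriceTier, StoreType, WebVisits}.
Backdoor paths from PriorPurchase to EmailOpen:
  P1: PriorPurchase <- AdSpend -> WebVisits <- PriceTier -> EmailOpen
  P2: PriorPurchase <- AdSpend -> WebVisits <- StoreType -> EmailOpen
  P3: PriorPurchase <- AdSpend -> WebVisits -> EmailOpen
  P4: PriorPurchase <- WebVisits <- PriceTier -> EmailOpen
  P5: PriorPurchase <- WebVisits <- StoreType -> EmailOpen
  P6: PriorPurchase <- WebVisits -> EmailOpen
The empty set is not sufficient: P3 (PriorPurchase <- AdSpend -> WebVisits -> EmailOpen) has no collider blocking it and no conditioned non-collider, so it is open.
Try {AdSpend, WebVisits}:
  P1: blocked at fork node AdSpend ∈ conditioning set.
  P2: blocked at fork node AdSpend ∈ conditioning set.
  P3: blocked at fork node AdSpend ∈ conditioning set.
  P4: blocked at chain node WebVisits ∈ conditioning set.
  P5: blocked at chain node WebVisits ∈ conditioning set.
  P6: blocked at fork node WebVisits ∈ conditioning set.
{AdSpend, WebVisits} contains no descendant of PriorPurchase and blocks every backdoor path.
Every element of {AdSpend, WebVisits} is needed (dropping AdSpend leaves P1 open; dropping WebVisits leaves P4 open), so no proper subset is valid.
Among all size-2 subsets of the eligible variables, only {AdSpend, WebVisits} blocks every backdoor path, so it is the unique smallest valid adjustment set.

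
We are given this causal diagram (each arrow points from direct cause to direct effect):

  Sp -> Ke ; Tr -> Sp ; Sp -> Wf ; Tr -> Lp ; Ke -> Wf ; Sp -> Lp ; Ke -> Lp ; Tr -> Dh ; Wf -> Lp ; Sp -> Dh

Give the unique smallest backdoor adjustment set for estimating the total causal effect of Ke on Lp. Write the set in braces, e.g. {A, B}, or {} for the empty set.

Variables eligible for adjustment (non-descendants of Ke, excluding Ke and Lp): {Dh, Sp, Tr}.
Backdoor paths from Ke to Lp:
  P1: Ke <- Sp <- Tr -> Lp
  P2: Ke <- Sp -> Dh <- Tr -> Lp
  P3: Ke <- Sp -> Wf -> Lp
  P4: Ke <- Sp -> Lp
The empty set is not sufficient: P1 (Ke <- Sp <- Tr -> Lp) has no collider blocking it and no conditioned non-collider, so it is open.
Try {Sp}:
  P1: blocked at chain node Sp ∈ conditioning set.
  P2: blocked at fork node Sp ∈ conditioning set.
  P3: blocked at fork node Sp ∈ conditioning set.
  P4: blocked at fork node Sp ∈ conditioning set.
{Sp} contains no descendant of Ke and blocks every backdoor path.
No other singleton works — e.g. {Tr} leaves P3 open — so {Sp} is the unique smallest valid adjustment set.

{Sp}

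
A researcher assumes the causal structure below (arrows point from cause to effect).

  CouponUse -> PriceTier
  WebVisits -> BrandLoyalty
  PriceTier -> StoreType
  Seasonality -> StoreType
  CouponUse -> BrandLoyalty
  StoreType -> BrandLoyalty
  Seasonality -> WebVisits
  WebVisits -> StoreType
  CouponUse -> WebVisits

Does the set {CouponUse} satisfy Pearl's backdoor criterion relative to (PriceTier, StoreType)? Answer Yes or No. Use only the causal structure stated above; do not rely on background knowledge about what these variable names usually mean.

Yes

Backdoor paths from PriceTier to StoreType (paths whose first edge points into PriceTier):
  P1: PriceTier <- CouponUse -> WebVisits <- Seasonality -> StoreType
  P2: PriceTier <- CouponUse -> WebVisits -> StoreType
  P3: PriceTier <- CouponUse -> WebVisits -> BrandLoyalty <- StoreType
  P4: PriceTier <- CouponUse -> BrandLoyalty <- WebVisits <- Seasonality -> StoreType
  P5: PriceTier <- CouponUse -> BrandLoyalty <- WebVisits -> StoreType
  P6: PriceTier <- CouponUse -> BrandLoyalty <- StoreType
Condition 1 (no descendant of PriceTier in the set): holds — descendants of PriceTier are {BrandLoyalty, StoreType}; none are in {CouponUse}.
Condition 2 (every backdoor path blocked by {CouponUse}):
  P1: blocked at fork node CouponUse ∈ conditioning set.
  P2: blocked at fork node CouponUse ∈ conditioning set.
  P3: blocked at fork node CouponUse ∈ conditioning set.
  P4: blocked at fork node CouponUse ∈ conditioning set.
  P5: blocked at fork node CouponUse ∈ conditioning set.
  P6: blocked at fork node CouponUse ∈ conditioning set.
{CouponUse} satisfies the backdoor criterion.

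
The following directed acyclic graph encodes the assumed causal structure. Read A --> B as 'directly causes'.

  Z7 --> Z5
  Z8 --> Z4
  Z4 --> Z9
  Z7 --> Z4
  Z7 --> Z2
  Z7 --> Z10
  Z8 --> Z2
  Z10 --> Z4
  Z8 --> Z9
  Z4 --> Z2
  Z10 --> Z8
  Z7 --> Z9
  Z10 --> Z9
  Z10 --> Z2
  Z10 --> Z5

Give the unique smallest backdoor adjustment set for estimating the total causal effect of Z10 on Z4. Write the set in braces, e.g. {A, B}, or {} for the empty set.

Variables eligible for adjustment (non-descendants of Z10, excluding Z10 and Z4): {Z7}.
Backdoor paths from Z10 to Z4:
  P1: Z10 <- Z7 -> Z4
  P2: Z10 <- Z7 -> Z9 <- Z8 -> Z4
  P3: Z10 <- Z7 -> Z9 <- Z8 -> Z2 <- Z4
  P4: Z10 <- Z7 -> Z9 <- Z4
  P5: Z10 <- Z7 -> Z2 <- Z8 -> Z4
  P6: Z10 <- Z7 -> Z2 <- Z8 -> Z9 <- Z4
  P7: Z10 <- Z7 -> Z2 <- Z4
The empty set is not sufficient: P1 (Z10 <- Z7 -> Z4) has no collider blocking it and no conditioned non-collider, so it is open.
Try {Z7}:
  P1: blocked at fork node Z7 ∈ conditioning set.
  P2: blocked at fork node Z7 ∈ conditioning set.
  P3: blocked at fork node Z7 ∈ conditioning set.
  P4: blocked at fork node Z7 ∈ conditioning set.
  P5: blocked at fork node Z7 ∈ conditioning set.
  P6: blocked at fork node Z7 ∈ conditioning set.
  P7: blocked at fork node Z7 ∈ conditioning set.
{Z7} contains no descendant of Z10 and blocks every backdoor path.
{Z7} is the unique smallest valid adjustment set.

{Z7}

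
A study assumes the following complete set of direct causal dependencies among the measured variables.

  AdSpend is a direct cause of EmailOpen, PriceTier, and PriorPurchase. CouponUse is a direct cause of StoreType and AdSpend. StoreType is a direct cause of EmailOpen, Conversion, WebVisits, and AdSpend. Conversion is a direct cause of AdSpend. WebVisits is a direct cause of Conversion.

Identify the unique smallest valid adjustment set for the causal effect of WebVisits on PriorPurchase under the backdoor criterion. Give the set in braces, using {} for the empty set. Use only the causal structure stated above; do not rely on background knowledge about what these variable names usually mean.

{StoreType}

Variables eligible for adjustment (non-descendants of WebVisits, excluding WebVisits and PriorPurchase): {CouponUse, StoreType}.
Backdoor paths from WebVisits to PriorPurchase:
  P1: WebVisits <- StoreType <- CouponUse -> AdSpend -> PriorPurchase
  P2: WebVisits <- StoreType -> Conversion -> AdSpend -> PriorPurchase
  P3: WebVisits <- StoreType -> AdSpend -> PriorPurchase
  P4: WebVisits <- StoreType -> EmailOpen <- AdSpend -> PriorPurchase
The empty set is not sufficient: P1 (WebVisits <- StoreType <- CouponUse -> AdSpend -> PriorPurchase) has no collider blocking it and no conditioned non-collider, so it is open.
Try {StoreType}:
  P1: blocked at chain node StoreType ∈ conditioning set.
  P2: blocked at fork node StoreType ∈ conditioning set.
  P3: blocked at fork node StoreType ∈ conditioning set.
  P4: blocked at fork node StoreType ∈ conditioning set.
{StoreType} contains no descendant of WebVisits and blocks every backdoor path.
No other singleton works — e.g. {CouponUse} leaves P2 open — so {StoreType} is the unique smallest valid adjustment set.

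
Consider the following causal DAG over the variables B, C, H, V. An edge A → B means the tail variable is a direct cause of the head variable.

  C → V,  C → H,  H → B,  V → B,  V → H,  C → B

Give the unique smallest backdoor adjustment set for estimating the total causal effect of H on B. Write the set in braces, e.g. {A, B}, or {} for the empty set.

{C, V}

Variables eligible for adjustment (non-descendants of H, excluding H and B): {C, V}.
Backdoor paths from H to B:
  P1: H <- C -> V -> B
  P2: H <- C -> B
  P3: H <- V <- C -> B
  P4: H <- V -> B
The empty set is not sufficient: P1 (H <- C -> V -> B) has no collider blocking it and no conditioned non-collider, so it is open.
Try {C, V}:
  P1: blocked at fork node C ∈ conditioning set.
  P2: blocked at fork node C ∈ conditioning set.
  P3: blocked at chain node V ∈ conditioning set.
  P4: blocked at fork node V ∈ conditioning set.
{C, V} contains no descendant of H and blocks every backdoor path.
Every element of {C, V} is needed (dropping C leaves P2 open; dropping V leaves P4 open), so no proper subset is valid.
Among all size-2 subsets of the eligible variables, only {C, V} blocks every backdoor path, so it is the unique smallest valid adjustment set.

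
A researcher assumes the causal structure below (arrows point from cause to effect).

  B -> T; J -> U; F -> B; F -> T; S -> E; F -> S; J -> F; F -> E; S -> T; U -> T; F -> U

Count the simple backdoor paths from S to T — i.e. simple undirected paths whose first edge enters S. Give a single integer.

4

A backdoor path from S to T is any simple undirected path whose first edge points into S (i.e. leaves S via a parent).
Parents of S: {F}.
Enumerating:
  P1: S <- F <- J -> U -> T
  P2: S <- F -> U -> T
  P3: S <- F -> B -> T
  P4: S <- F -> T
That exhausts the simple backdoor paths. Count: 4.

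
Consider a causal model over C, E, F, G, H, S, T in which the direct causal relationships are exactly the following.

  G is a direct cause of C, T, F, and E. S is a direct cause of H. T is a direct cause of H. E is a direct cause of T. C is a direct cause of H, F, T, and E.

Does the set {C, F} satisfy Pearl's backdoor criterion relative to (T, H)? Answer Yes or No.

Backdoor paths from T to H (paths whose first edge points into T):
  P1: T <- G -> C -> H
  P2: T <- G -> E <- C -> H
  P3: T <- G -> F <- C -> H
  P4: T <- C -> H
  P5: T <- E <- G -> C -> H
  P6: T <- E <- G -> F <- C -> H
  P7: T <- E <- C -> H
Condition 1 (no descendant of T in the set): holds — descendants of T are {H}; none are in {C, F}.
Condition 2 (every backdoor path blocked by {C, F}):
  P1: blocked at chain node C ∈ conditioning set.
  P2: blocked at collider E (neither it nor any descendant is in the conditioning set).
  P3: blocked at fork node C ∈ conditioning set.
  P4: blocked at fork node C ∈ conditioning set.
  P5: blocked at chain node C ∈ conditioning set.
  P6: blocked at fork node C ∈ conditioning set.
  P7: blocked at fork node C ∈ conditioning set.
{C, F} satisfies the backdoor criterion.

Yes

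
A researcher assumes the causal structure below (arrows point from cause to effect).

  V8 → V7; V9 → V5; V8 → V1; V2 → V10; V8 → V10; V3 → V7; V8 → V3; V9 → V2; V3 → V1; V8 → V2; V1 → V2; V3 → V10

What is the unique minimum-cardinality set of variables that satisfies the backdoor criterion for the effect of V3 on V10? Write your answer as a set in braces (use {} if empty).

{V8}

Variables eligible for adjustment (non-descendants of V3, excluding V3 and V10): {V5, V8, V9}.
Backdoor paths from V3 to V10:
  P1: V3 <- V8 -> V1 -> V2 -> V10
  P2: V3 <- V8 -> V2 -> V10
  P3: V3 <- V8 -> V10
The empty set is not sufficient: P1 (V3 <- V8 -> V1 -> V2 -> V10) has no collider blocking it and no conditioned non-collider, so it is open.
Try {V8}:
  P1: blocked at fork node V8 ∈ conditioning set.
  P2: blocked at fork node V8 ∈ conditioning set.
  P3: blocked at fork node V8 ∈ conditioning set.
{V8} contains no descendant of V3 and blocks every backdoor path.
No other singleton works — e.g. {V9} leaves P1 open — so {V8} is the unique smallest valid adjustment set.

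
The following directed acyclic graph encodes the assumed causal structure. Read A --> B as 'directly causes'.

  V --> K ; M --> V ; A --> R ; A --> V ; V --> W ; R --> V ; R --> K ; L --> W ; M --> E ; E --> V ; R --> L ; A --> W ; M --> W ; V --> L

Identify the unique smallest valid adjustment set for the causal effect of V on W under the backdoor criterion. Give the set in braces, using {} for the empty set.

{A, M, R}

Variables eligible for adjustment (non-descendants of V, excluding V and W): {A, E, M, R}.
Backdoor paths from V to W:
  P1: V <- A -> R -> L -> W
  P2: V <- A -> W
  P3: V <- M -> W
  P4: V <- E <- M -> W
  P5: V <- R <- A -> W
  P6: V <- R -> L -> W
The empty set is not sufficient: P1 (V <- A -> R -> L -> W) has no collider blocking it and no conditioned non-collider, so it is open.
Try {A, M, R}:
  P1: blocked at fork node A ∈ conditioning set.
  P2: blocked at fork node A ∈ conditioning set.
  P3: blocked at fork node M ∈ conditioning set.
  P4: blocked at fork node M ∈ conditioning set.
  P5: blocked at chain node R ∈ conditioning set.
  P6: blocked at fork node R ∈ conditioning set.
{A, M, R} contains no descendant of V and blocks every backdoor path.
Every element of {A, M, R} is needed (dropping A leaves P2 open; dropping M leaves P3 open; dropping R leaves P6 open), so no proper subset is valid.
Among all size-3 subsets of the eligible variables, only {A, M, R} blocks every backdoor path, so it is the unique smallest valid adjustment set.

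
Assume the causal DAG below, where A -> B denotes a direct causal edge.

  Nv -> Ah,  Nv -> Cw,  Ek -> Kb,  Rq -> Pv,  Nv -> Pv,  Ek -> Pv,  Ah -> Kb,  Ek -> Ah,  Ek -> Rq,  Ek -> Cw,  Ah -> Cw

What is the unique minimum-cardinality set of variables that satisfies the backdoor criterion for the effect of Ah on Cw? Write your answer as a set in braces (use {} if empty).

Variables eligible for adjustment (non-descendants of Ah, excluding Ah and Cw): {Ek, Nv, Pv, Rq}.
Backdoor paths from Ah to Cw:
  P1: Ah <- Ek -> Rq -> Pv <- Nv -> Cw
  P2: Ah <- Ek -> Pv <- Nv -> Cw
  P3: Ah <- Ek -> Cw
  P4: Ah <- Nv -> Pv <- Ek -> Cw
  P5: Ah <- Nv -> Pv <- Rq <- Ek -> Cw
  P6: Ah <- Nv -> Cw
The empty set is not sufficient: P3 (Ah <- Ek -> Cw) has no collider blocking it and no conditioned non-collider, so it is open.
Try {Ek, Nv}:
  P1: blocked at fork node Ek ∈ conditioning set.
  P2: blocked at fork node Ek ∈ conditioning set.
  P3: blocked at fork node Ek ∈ conditioning set.
  P4: blocked at fork node Nv ∈ conditioning set.
  P5: blocked at fork node Nv ∈ conditioning set.
  P6: blocked at fork node Nv ∈ conditioning set.
{Ek, Nv} contains no descendant of Ah and blocks every backdoor path.
Every element of {Ek, Nv} is needed (dropping Ek leaves P3 open; dropping Nv leaves P6 open), so no proper subset is valid.
Among all size-2 subsets of the eligible variables, only {Ek, Nv} blocks every backdoor path, so it is the unique smallest valid adjustment set.

{Ek, Nv}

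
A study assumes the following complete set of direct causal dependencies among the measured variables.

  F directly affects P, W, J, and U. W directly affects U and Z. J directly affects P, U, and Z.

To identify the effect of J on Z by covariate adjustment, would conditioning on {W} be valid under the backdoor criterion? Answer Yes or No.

Yes

Backdoor paths from J to Z (paths whose first edge points into J):
  P1: J <- F -> W -> Z
  P2: J <- F -> U <- W -> Z
Condition 1 (no descendant of J in the set): holds — descendants of J are {P, U, Z}; none are in {W}.
Condition 2 (every backdoor path blocked by {W}):
  P1: blocked at chain node W ∈ conditioning set.
  P2: blocked at collider U (neither it nor any descendant is in the conditioning set).
{W} satisfies the backdoor criterion.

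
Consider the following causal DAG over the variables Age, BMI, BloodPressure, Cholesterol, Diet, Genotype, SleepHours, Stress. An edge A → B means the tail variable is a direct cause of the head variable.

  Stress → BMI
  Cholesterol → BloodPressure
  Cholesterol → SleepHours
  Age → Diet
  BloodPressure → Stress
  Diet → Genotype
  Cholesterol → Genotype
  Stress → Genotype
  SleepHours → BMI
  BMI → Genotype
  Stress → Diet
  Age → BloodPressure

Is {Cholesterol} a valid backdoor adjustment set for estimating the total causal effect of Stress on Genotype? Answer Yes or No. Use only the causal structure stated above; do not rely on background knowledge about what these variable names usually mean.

No

Backdoor paths from Stress to Genotype (paths whose first edge points into Stress):
  P1: Stress <- BloodPressure <- Age -> Diet -> Genotype
  P2: Stress <- BloodPressure <- Cholesterol -> SleepHours -> BMI -> Genotype
  P3: Stress <- BloodPressure <- Cholesterol -> Genotype
Condition 1 (no descendant of Stress in the set): holds — descendants of Stress are {BMI, Diet, Genotype}; none are in {Cholesterol}.
Condition 2 (every backdoor path blocked by {Cholesterol}):
  P1: open — no interior node is in the conditioning set.
  P2: blocked at fork node Cholesterol ∈ conditioning set.
  P3: blocked at fork node Cholesterol ∈ conditioning set.
{Cholesterol} does not satisfy the backdoor criterion.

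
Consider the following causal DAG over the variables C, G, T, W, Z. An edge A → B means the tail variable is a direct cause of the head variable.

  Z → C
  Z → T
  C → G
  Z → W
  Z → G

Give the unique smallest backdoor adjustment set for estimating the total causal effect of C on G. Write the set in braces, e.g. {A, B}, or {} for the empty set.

{Z}

Variables eligible for adjustment (non-descendants of C, excluding C and G): {T, W, Z}.
Backdoor paths from C to G:
  P1: C <- Z -> G
The empty set is not sufficient: P1 (C <- Z -> G) has no collider blocking it and no conditioned non-collider, so it is open.
Try {Z}:
  P1: blocked at fork node Z ∈ conditioning set.
{Z} contains no descendant of C and blocks every backdoor path.
No other singleton works — e.g. {T} leaves P1 open — so {Z} is the unique smallest valid adjustment set.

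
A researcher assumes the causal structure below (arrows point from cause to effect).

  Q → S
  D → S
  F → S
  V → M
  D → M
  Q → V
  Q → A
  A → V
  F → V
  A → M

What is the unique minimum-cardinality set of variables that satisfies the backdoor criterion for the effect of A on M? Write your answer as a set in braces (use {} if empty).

Variables eligible for adjustment (non-descendants of A, excluding A and M): {D, F, Q, S}.
Backdoor paths from A to M:
  P1: A <- Q -> V <- F -> S <- D -> M
  P2: A <- Q -> V -> M
  P3: A <- Q -> S <- D -> M
  P4: A <- Q -> S <- F -> V -> M
The empty set is not sufficient: P2 (A <- Q -> V -> M) has no collider blocking it and no conditioned non-collider, so it is open.
Try {Q}:
  P1: blocked at fork node Q ∈ conditioning set.
  P2: blocked at fork node Q ∈ conditioning set.
  P3: blocked at fork node Q ∈ conditioning set.
  P4: blocked at fork node Q ∈ conditioning set.
{Q} contains no descendant of A and blocks every backdoor path.
No other singleton works — e.g. {D} leaves P2 open — so {Q} is the unique smallest valid adjustment set.

{Q}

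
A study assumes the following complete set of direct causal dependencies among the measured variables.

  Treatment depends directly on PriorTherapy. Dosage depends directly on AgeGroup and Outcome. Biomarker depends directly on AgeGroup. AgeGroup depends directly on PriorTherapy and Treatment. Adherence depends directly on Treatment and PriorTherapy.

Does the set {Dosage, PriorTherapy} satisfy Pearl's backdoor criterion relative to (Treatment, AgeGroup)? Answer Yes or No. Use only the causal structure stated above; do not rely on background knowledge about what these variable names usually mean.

No

Backdoor paths from Treatment to AgeGroup (paths whose first edge points into Treatment):
  P1: Treatment <- PriorTherapy -> AgeGroup
Condition 1 (no descendant of Treatment in the set): FAILS — Dosage is a descendant of Treatment.
Condition 2 (every backdoor path blocked by {Dosage, PriorTherapy}):
  P1: blocked at fork node PriorTherapy ∈ conditioning set.
{Dosage, PriorTherapy} does not satisfy the backdoor criterion.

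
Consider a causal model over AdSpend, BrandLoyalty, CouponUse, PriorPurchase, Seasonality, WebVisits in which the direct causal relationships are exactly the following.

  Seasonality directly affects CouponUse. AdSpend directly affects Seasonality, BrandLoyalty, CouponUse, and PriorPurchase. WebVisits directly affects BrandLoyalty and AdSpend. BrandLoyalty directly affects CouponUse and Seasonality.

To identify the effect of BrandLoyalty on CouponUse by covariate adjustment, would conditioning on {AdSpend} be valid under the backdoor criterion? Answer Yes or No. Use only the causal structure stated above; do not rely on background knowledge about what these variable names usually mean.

Backdoor paths from BrandLoyalty to CouponUse (paths whose first edge points into BrandLoyalty):
  P1: BrandLoyalty <- WebVisits -> AdSpend -> Seasonality -> CouponUse
  P2: BrandLoyalty <- WebVisits -> AdSpend -> CouponUse
  P3: BrandLoyalty <- AdSpend -> Seasonality -> CouponUse
  P4: BrandLoyalty <- AdSpend -> CouponUse
Condition 1 (no descendant of BrandLoyalty in the set): holds — descendants of BrandLoyalty are {CouponUse, Seasonality}; none are in {AdSpend}.
Condition 2 (every backdoor path blocked by {AdSpend}):
  P1: blocked at chain node AdSpend ∈ conditioning set.
  P2: blocked at chain node AdSpend ∈ conditioning set.
  P3: blocked at fork node AdSpend ∈ conditioning set.
  P4: blocked at fork node AdSpend ∈ conditioning set.
{AdSpend} satisfies the backdoor criterion.

Yes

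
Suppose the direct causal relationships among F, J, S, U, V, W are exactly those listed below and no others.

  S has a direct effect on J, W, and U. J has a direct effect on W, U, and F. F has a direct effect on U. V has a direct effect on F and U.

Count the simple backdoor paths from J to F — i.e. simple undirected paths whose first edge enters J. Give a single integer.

2

A backdoor path from J to F is any simple undirected path whose first edge points into J (i.e. leaves J via a parent).
Parents of J: {S}.
Enumerating:
  P1: J <- S -> U <- V -> F
  P2: J <- S -> U <- F
That exhausts the simple backdoor paths. Count: 2.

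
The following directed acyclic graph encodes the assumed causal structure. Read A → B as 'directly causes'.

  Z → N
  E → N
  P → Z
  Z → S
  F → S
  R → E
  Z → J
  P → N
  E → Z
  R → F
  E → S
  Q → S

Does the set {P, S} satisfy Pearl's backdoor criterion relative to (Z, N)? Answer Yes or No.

No

Backdoor paths from Z to N (paths whose first edge points into Z):
  P1: Z <- P -> N
  P2: Z <- E -> N
Condition 1 (no descendant of Z in the set): FAILS — S is a descendant of Z.
Condition 2 (every backdoor path blocked by {P, S}):
  P1: blocked at fork node P ∈ conditioning set.
  P2: open — no interior node is in the conditioning set.
{P, S} does not satisfy the backdoor criterion.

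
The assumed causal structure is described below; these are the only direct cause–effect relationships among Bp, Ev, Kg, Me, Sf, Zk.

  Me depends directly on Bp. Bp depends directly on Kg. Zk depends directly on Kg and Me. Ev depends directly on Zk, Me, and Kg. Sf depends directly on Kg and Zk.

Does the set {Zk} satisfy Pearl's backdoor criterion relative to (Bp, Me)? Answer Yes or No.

Backdoor paths from Bp to Me (paths whose first edge points into Bp):
  P1: Bp <- Kg -> Zk <- Me
  P2: Bp <- Kg -> Zk -> Ev <- Me
  P3: Bp <- Kg -> Ev <- Me
  P4: Bp <- Kg -> Ev <- Zk <- Me
  P5: Bp <- Kg -> Sf <- Zk <- Me
  P6: Bp <- Kg -> Sf <- Zk -> Ev <- Me
Condition 1 (no descendant of Bp in the set): FAILS — Zk is a descendant of Bp.
Condition 2 (every backdoor path blocked by {Zk}):
  P1: open — collider(s) Zk are conditioned on (or have a conditioned descendant) and no non-collider on the path is in the set.
  P2: blocked at chain node Zk ∈ conditioning set.
  P3: blocked at collider Ev (neither it nor any descendant is in the conditioning set).
  P4: blocked at collider Ev (neither it nor any descendant is in the conditioning set).
  P5: blocked at collider Sf (neither it nor any descendant is in the conditioning set).
  P6: blocked at collider Sf (neither it nor any descendant is in the conditioning set).
{Zk} does not satisfy the backdoor criterion.

No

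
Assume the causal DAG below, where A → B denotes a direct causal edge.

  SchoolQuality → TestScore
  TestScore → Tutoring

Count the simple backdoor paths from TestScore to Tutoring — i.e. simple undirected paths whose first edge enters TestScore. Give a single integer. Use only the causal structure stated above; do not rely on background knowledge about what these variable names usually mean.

0

A backdoor path from TestScore to Tutoring is any simple undirected path whose first edge points into TestScore (i.e. leaves TestScore via a parent).
Parents of TestScore: {SchoolQuality}.
No simple path from any parent of TestScore reaches Tutoring without revisiting TestScore, so there are no backdoor paths.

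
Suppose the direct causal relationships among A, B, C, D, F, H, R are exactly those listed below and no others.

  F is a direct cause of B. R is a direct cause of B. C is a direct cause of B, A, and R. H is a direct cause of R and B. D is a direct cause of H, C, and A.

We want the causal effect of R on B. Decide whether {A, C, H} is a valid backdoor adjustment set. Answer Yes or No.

Yes

Backdoor paths from R to B (paths whose first edge points into R):
  P1: R <- C <- D -> H -> B
  P2: R <- C -> A <- D -> H -> B
  P3: R <- C -> B
  P4: R <- H <- D -> C -> B
  P5: R <- H <- D -> A <- C -> B
  P6: R <- H -> B
Condition 1 (no descendant of R in the set): holds — descendants of R are {B}; none are in {A, C, H}.
Condition 2 (every backdoor path blocked by {A, C, H}):
  P1: blocked at chain node C ∈ conditioning set.
  P2: blocked at fork node C ∈ conditioning set.
  P3: blocked at fork node C ∈ conditioning set.
  P4: blocked at chain node H ∈ conditioning set.
  P5: blocked at chain node H ∈ conditioning set.
  P6: blocked at fork node H ∈ conditioning set.
{A, C, H} satisfies the backdoor criterion.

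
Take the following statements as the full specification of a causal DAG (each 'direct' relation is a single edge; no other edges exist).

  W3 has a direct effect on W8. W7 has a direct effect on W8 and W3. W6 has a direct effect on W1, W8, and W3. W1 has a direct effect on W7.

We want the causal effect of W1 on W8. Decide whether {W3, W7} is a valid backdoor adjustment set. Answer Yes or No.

No

Backdoor paths from W1 to W8 (paths whose first edge points into W1):
  P1: W1 <- W6 -> W3 <- W7 -> W8
  P2: W1 <- W6 -> W3 -> W8
  P3: W1 <- W6 -> W8
Condition 1 (no descendant of W1 in the set): FAILS — W3 and W7 are descendants of W1.
Condition 2 (every backdoor path blocked by {W3, W7}):
  P1: blocked at fork node W7 ∈ conditioning set.
  P2: blocked at chain node W3 ∈ conditioning set.
  P3: open — no interior node is in the conditioning set.
{W3, W7} does not satisfy the backdoor criterion.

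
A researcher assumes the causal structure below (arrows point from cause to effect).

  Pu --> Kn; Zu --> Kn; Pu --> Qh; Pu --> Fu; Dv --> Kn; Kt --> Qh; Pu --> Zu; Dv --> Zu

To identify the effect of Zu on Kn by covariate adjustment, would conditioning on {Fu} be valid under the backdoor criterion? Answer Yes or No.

No

Backdoor paths from Zu to Kn (paths whose first edge points into Zu):
  P1: Zu <- Pu -> Kn
  P2: Zu <- Dv -> Kn
Condition 1 (no descendant of Zu in the set): holds — descendants of Zu are {Kn}; none are in {Fu}.
Condition 2 (every backdoor path blocked by {Fu}):
  P1: open — no interior node is in the conditioning set.
  P2: open — no interior node is in the conditioning set.
{Fu} does not satisfy the backdoor criterion.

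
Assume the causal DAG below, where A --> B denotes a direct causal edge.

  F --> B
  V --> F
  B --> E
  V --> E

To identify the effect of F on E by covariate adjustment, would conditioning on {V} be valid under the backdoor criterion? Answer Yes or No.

Yes

Backdoor paths from F to E (paths whose first edge points into F):
  P1: F <- V -> E
Condition 1 (no descendant of F in the set): holds — descendants of F are {B, E}; none are in {V}.
Condition 2 (every backdoor path blocked by {V}):
  P1: blocked at fork node V ∈ conditioning set.
{V} satisfies the backdoor criterion.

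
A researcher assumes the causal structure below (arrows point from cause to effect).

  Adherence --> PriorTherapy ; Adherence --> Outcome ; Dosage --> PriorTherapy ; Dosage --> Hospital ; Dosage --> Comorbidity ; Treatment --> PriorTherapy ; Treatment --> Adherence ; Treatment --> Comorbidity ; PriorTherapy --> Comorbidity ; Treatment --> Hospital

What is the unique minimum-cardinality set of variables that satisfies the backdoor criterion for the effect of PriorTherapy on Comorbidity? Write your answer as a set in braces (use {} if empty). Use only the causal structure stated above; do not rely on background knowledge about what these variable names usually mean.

Variables eligible for adjustment (non-descendants of PriorTherapy, excluding PriorTherapy and Comorbidity): {Adherence, Dosage, Hospital, Outcome, Treatment}.
Backdoor paths from PriorTherapy to Comorbidity:
  P1: PriorTherapy <- Treatment -> Comorbidity
  P2: PriorTherapy <- Treatment -> Hospital <- Dosage -> Comorbidity
  P3: PriorTherapy <- Adherence <- Treatment -> Comorbidity
  P4: PriorTherapy <- Adherence <- Treatment -> Hospital <- Dosage -> Comorbidity
  P5: PriorTherapy <- Dosage -> Comorbidity
  P6: PriorTherapy <- Dosage -> Hospital <- Treatment -> Comorbidity
The empty set is not sufficient: P1 (PriorTherapy <- Treatment -> Comorbidity) has no collider blocking it and no conditioned non-collider, so it is open.
Try {Dosage, Treatment}:
  P1: blocked at fork node Treatment ∈ conditioning set.
  P2: blocked at fork node Treatment ∈ conditioning set.
  P3: blocked at fork node Treatment ∈ conditioning set.
  P4: blocked at fork node Treatment ∈ conditioning set.
  P5: blocked at fork node Dosage ∈ conditioning set.
  P6: blocked at fork node Dosage ∈ conditioning set.
{Dosage, Treatment} contains no descendant of PriorTherapy and blocks every backdoor path.
Every element of {Dosage, Treatment} is needed (dropping Dosage leaves P5 open; dropping Treatment leaves P1 open), so no proper subset is valid.
Among all size-2 subsets of the eligible variables, only {Dosage, Treatment} blocks every backdoor path, so it is the unique smallest valid adjustment set.

{Dosage, Treatment}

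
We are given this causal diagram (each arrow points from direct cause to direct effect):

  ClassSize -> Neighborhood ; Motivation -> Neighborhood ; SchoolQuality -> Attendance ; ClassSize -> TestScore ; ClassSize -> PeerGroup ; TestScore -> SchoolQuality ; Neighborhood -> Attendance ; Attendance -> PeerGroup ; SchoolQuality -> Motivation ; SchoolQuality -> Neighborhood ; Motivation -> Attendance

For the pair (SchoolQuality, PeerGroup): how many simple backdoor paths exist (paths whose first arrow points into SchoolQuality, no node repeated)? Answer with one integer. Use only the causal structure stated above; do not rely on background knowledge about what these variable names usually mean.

A backdoor path from SchoolQuality to PeerGroup is any simple undirected path whose first edge points into SchoolQuality (i.e. leaves SchoolQuality via a parent).
Parents of SchoolQuality: {TestScore}.
Enumerating:
  P1: SchoolQuality <- TestScore <- ClassSize -> Neighborhood <- Motivation -> Attendance -> PeerGroup
  P2: SchoolQuality <- TestScore <- ClassSize -> Neighborhood -> Attendance -> PeerGroup
  P3: SchoolQuality <- TestScore <- ClassSize -> PeerGroup
That exhausts the simple backdoor paths. Count: 3.

3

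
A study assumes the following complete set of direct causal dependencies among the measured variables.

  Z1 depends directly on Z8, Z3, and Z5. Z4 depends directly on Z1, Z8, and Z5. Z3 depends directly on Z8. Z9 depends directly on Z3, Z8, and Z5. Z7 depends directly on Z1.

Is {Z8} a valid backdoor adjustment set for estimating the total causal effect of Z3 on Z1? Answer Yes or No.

Yes

Backdoor paths from Z3 to Z1 (paths whose first edge points into Z3):
  P1: Z3 <- Z8 -> Z1
  P2: Z3 <- Z8 -> Z9 <- Z5 -> Z1
  P3: Z3 <- Z8 -> Z9 <- Z5 -> Z4 <- Z1
  P4: Z3 <- Z8 -> Z4 <- Z5 -> Z1
  P5: Z3 <- Z8 -> Z4 <- Z1
Condition 1 (no descendant of Z3 in the set): holds — descendants of Z3 are {Z1, Z4, Z7, Z9}; none are in {Z8}.
Condition 2 (every backdoor path blocked by {Z8}):
  P1: blocked at fork node Z8 ∈ conditioning set.
  P2: blocked at fork node Z8 ∈ conditioning set.
  P3: blocked at fork node Z8 ∈ conditioning set.
  P4: blocked at fork node Z8 ∈ conditioning set.
  P5: blocked at fork node Z8 ∈ conditioning set.
{Z8} satisfies the backdoor criterion.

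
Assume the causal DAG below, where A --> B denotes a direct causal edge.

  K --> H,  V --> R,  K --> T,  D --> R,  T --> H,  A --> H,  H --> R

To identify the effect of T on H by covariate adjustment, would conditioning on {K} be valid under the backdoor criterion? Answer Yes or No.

Backdoor paths from T to H (paths whose first edge points into T):
  P1: T <- K -> H
Condition 1 (no descendant of T in the set): holds — descendants of T are {H, R}; none are in {K}.
Condition 2 (every backdoor path blocked by {K}):
  P1: blocked at fork node K ∈ conditioning set.
{K} satisfies the backdoor criterion.

Yes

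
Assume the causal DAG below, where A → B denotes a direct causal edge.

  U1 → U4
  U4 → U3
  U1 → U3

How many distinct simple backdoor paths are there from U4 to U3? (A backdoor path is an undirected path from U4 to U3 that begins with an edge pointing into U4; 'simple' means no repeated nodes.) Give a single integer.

1

A backdoor path from U4 to U3 is any simple undirected path whose first edge points into U4 (i.e. leaves U4 via a parent).
Parents of U4: {U1}.
Enumerating:
  P1: U4 <- U1 -> U3
That exhausts the simple backdoor paths. Count: 1.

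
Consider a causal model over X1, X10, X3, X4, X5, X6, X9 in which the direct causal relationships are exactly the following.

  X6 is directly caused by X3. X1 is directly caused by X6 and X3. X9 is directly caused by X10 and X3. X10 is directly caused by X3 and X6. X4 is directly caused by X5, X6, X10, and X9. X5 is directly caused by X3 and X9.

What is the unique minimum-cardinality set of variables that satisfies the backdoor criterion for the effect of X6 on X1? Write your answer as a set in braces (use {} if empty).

{X3}

Variables eligible for adjustment (non-descendants of X6, excluding X6 and X1): {X3}.
Backdoor paths from X6 to X1:
  P1: X6 <- X3 -> X1
The empty set is not sufficient: P1 (X6 <- X3 -> X1) has no collider blocking it and no conditioned non-collider, so it is open.
Try {X3}:
  P1: blocked at fork node X3 ∈ conditioning set.
{X3} contains no descendant of X6 and blocks every backdoor path.
{X3} is the unique smallest valid adjustment set.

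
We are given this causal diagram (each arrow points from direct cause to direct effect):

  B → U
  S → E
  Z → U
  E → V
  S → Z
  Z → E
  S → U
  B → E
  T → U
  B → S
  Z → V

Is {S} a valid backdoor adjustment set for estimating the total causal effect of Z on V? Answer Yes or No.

Yes

Backdoor paths from Z to V (paths whose first edge points into Z):
  P1: Z <- S <- B -> E -> V
  P2: Z <- S -> E -> V
  P3: Z <- S -> U <- B -> E -> V
Condition 1 (no descendant of Z in the set): holds — descendants of Z are {E, U, V}; none are in {S}.
Condition 2 (every backdoor path blocked by {S}):
  P1: blocked at chain node S ∈ conditioning set.
  P2: blocked at fork node S ∈ conditioning set.
  P3: blocked at fork node S ∈ conditioning set.
{S} satisfies the backdoor criterion.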